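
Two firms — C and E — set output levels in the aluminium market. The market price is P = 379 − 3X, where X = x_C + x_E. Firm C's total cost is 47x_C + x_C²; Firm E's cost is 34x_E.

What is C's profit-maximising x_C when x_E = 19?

34.375

Firm C's profit: π = x_C(379 − 3(x_C + x_E)) − 47x_C − x_C².
∂π/∂x_C = 332 − 8x_C − 3x_E = 0, so x_C = 41.5 − 0.375x_E.
At x_E = 19: x_C = 41.5 − 0.375·19 = 34.375.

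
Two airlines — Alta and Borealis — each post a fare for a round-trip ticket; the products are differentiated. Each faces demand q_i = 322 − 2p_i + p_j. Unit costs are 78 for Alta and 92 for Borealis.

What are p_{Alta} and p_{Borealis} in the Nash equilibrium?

Alta's profit: π = (p_{Alta} − 78)(322 − 2p_{Alta} + p_{Borealis}).
∂π/∂p_{Alta} = 478 − 4p_{Alta} + p_{Borealis} = 0 ⇒ p_{Alta} = 119.5 + 0.25p_{Borealis}.
Similarly p_{Borealis} = 126.5 + 0.25p_{Alta}.
Substituting the second reaction function into the first: p_{Alta} = 119.5 + 0.25(126.5 + 0.25p_{Alta}), which gives 0.9375p_{Alta} = 151.125 ⇒ p_{Alta} = 161.2.
Then p_{Borealis} = 126.5 + 0.25·161.2 = 166.8.

161.2, 166.8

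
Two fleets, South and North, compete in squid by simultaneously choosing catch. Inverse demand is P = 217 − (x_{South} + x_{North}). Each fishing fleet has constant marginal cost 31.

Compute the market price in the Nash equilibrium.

Fishing fleet South's profit: π = x_{South}(217 − (x_{South} + x_{North})) − 31x_{South}.
∂π/∂x_{South} = 186 − 2x_{South} − x_{North} = 0, so x_{South} = 93 − 0.5x_{North}.
The game is symmetric, so in equilibrium x_{North} = x_{South}: the reaction function gives 1.5x_{South} = 93, hence x_{South} = 62.
Equilibrium price: P = 217 − 124 = 93.

93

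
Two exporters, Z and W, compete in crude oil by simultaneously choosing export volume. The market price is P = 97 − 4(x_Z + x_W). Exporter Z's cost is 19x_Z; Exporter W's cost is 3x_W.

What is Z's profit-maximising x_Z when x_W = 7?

Exporter Z's profit: π = x_Z(97 − 4(x_Z + x_W)) − 19x_Z.
∂π/∂x_Z = 78 − 8x_Z − 4x_W = 0, so x_Z = 9.75 − 0.5x_W.
At x_W = 7: x_Z = 9.75 − 0.5·7 = 6.25.

6.25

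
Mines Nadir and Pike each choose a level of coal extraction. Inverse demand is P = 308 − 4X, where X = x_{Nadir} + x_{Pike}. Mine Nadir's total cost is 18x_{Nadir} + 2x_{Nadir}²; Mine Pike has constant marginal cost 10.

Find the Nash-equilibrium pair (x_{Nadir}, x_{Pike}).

Mine Nadir's profit: π = x_{Nadir}(308 − 4(x_{Nadir} + x_{Pike})) − 18x_{Nadir} − 2x_{Nadir}².
∂π/∂x_{Nadir} = 290 − 12x_{Nadir} − 4x_{Pike} = 0, so x_{Nadir} = 145/6 − (1/3)x_{Pike}.
For Pike: ∂π/∂x_{Pike} = 298 − 8x_{Pike} − 4x_{Nadir} = 0 ⇒ x_{Pike} = 37.25 − 0.5x_{Nadir}.
Substituting the second reaction function into the first: x_{Nadir} = 145/6 − (1/3)(37.25 − 0.5x_{Nadir}), which gives (5/6)x_{Nadir} = 11.75 ⇒ x_{Nadir} = 14.1.
Then x_{Pike} = 37.25 − 0.5·14.1 = 30.2.

14.1, 30.2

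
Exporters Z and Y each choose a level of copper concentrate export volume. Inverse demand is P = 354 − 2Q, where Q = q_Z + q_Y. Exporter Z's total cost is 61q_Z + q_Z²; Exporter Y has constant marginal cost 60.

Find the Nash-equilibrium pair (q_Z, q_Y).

29.2, 58.9

Exporter Z's profit: π = q_Z(354 − 2(q_Z + q_Y)) − 61q_Z − q_Z².
∂π/∂q_Z = 293 − 6q_Z − 2q_Y = 0, so q_Z = 293/6 − (1/3)q_Y.
For Y: ∂π/∂q_Y = 294 − 4q_Y − 2q_Z = 0 ⇒ q_Y = 73.5 − 0.5q_Z.
Plugging q_Y into Z's best response: q_Z = 293/6 − (1/3)(73.5 − 0.5q_Z) ⇒ (5/6)q_Z = 73/3, so q_Z = 29.2.
Then q_Y = 73.5 − 0.5·29.2 = 58.9.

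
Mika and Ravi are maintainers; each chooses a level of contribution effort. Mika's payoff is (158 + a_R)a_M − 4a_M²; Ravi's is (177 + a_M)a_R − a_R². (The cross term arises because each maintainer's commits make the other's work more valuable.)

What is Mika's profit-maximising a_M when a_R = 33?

23.875

Expanding Mika's payoff: 158a_M + a_Ra_M − 4a_M².
∂π/∂a_M = 158 + a_R − 8a_M = 0, so a_M = 19.75 + 0.125a_R.
At a_R = 33: a_M = 19.75 + 0.125·33 = 23.875.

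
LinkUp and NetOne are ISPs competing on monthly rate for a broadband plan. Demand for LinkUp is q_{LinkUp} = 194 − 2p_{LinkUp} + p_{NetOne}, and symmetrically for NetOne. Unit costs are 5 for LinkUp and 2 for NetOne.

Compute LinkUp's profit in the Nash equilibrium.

LinkUp's profit: π = (p_{LinkUp} − 5)(194 − 2p_{LinkUp} + p_{NetOne}).
∂π/∂p_{LinkUp} = 204 − 4p_{LinkUp} + p_{NetOne} = 0 ⇒ p_{LinkUp} = 51 + 0.25p_{NetOne}.
Similarly p_{NetOne} = 49.5 + 0.25p_{LinkUp}.
Plugging p_{NetOne} into LinkUp's best response: p_{LinkUp} = 51 + 0.25(49.5 + 0.25p_{LinkUp}) ⇒ 0.9375p_{LinkUp} = 63.375, so p_{LinkUp} = 67.6.
Then p_{NetOne} = 49.5 + 0.25·67.6 = 66.4.
q_{LinkUp} = 194 − 2·67.6 + 66.4 = 125.2.
Profit = (67.6 − 5)·125.2 = 7837.52.

7837.52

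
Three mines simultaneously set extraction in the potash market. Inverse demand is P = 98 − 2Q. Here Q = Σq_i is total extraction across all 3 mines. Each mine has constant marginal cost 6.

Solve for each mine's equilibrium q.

A representative mine's profit is π_i = q_i(98 − 2Q) − 6q_i, with Q = q_i + Σ_{j≠i} q_j.
First-order condition: 92 − 4q_i − 2Σ_{j≠i} q_j = 0.
With identical mines, set every q_j = q: then 92 − 4q − 4q = 0, i.e. q = 92/8 = 11.5.

11.5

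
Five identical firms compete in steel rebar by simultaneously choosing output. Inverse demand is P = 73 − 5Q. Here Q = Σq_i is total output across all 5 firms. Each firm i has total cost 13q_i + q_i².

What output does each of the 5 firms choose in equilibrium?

A representative firm's profit is π_i = q_i(73 − 5Q) − 13q_i − q_i², with Q = q_i + Σ_{j≠i} q_j.
First-order condition: 60 − 12q_i − 5Σ_{j≠i} q_j = 0.
With identical firms, set every q_j = q: then 60 − 12q − 20q = 0, i.e. q = 60/32 = 1.875.

1.875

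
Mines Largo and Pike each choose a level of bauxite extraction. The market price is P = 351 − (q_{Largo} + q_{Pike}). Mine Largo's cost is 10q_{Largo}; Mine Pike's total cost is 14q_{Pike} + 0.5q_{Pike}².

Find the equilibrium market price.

Mine Largo's profit: π = q_{Largo}(351 − (q_{Largo} + q_{Pike})) − 10q_{Largo}.
∂π/∂q_{Largo} = 341 − 2q_{Largo} − q_{Pike} = 0, so q_{Largo} = 170.5 − 0.5q_{Pike}.
For Pike: ∂π/∂q_{Pike} = 337 − 3q_{Pike} − q_{Largo} = 0 ⇒ q_{Pike} = 337/3 − (1/3)q_{Largo}.
Solving the two reaction functions simultaneously: (1 − (−0.5)(−1/3))q_{Largo} = 170.5 − 0.5·(337/3), so (5/6)q_{Largo} = 343/3 and q_{Largo} = 137.2.
Then q_{Pike} = 337/3 − (1/3)·137.2 = 66.6.
Equilibrium price: P = 351 − 203.8 = 147.2.

147.2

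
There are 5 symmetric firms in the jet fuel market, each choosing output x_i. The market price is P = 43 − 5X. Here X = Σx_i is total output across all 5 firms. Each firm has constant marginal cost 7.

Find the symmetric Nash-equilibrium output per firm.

1.2

A representative firm's profit is π_i = x_i(43 − 5X) − 7x_i, with X = x_i + Σ_{j≠i} x_j.
First-order condition: 36 − 10x_i − 5Σ_{j≠i} x_j = 0.
Imposing symmetry (x_j = x for all j) turns Σ_{j≠i} x_j into 4x, so 36 = 30x and x = 1.2.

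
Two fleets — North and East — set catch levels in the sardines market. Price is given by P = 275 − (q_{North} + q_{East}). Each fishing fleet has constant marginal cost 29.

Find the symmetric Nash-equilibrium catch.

Fishing fleet North's profit: π = q_{North}(275 − (q_{North} + q_{East})) − 29q_{North}.
∂π/∂q_{North} = 246 − 2q_{North} − q_{East} = 0, so q_{North} = 123 − 0.5q_{East}.
By symmetry q_{East} = q_{North}; substituting into the reaction function, 1.5q_{North} = 123 and q_{North} = 82.

82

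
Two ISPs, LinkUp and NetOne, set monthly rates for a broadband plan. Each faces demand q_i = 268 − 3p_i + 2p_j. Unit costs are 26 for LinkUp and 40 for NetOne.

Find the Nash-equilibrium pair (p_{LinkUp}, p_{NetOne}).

89.125, 94.375

LinkUp's profit: π = (p_{LinkUp} − 26)(268 − 3p_{LinkUp} + 2p_{NetOne}).
∂π/∂p_{LinkUp} = 346 − 6p_{LinkUp} + 2p_{NetOne} = 0 ⇒ p_{LinkUp} = 173/3 + (1/3)p_{NetOne}.
Similarly p_{NetOne} = 194/3 + (1/3)p_{LinkUp}.
Solving the two reaction functions simultaneously: (1 − (1/3)(1/3))p_{LinkUp} = 173/3 + (1/3)·(194/3), so (8/9)p_{LinkUp} = 713/9 and p_{LinkUp} = 89.125.
Then p_{NetOne} = 194/3 + (1/3)·89.125 = 94.375.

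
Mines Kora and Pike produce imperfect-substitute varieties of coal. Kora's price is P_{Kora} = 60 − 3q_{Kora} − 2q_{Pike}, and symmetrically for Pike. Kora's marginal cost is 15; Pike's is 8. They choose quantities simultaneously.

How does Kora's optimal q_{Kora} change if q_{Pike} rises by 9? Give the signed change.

-3

Mine Kora's profit: π = q_{Kora}(60 − 3q_{Kora} − 2q_{Pike}) − 15q_{Kora}.
∂π/∂q_{Kora} = 45 − 6q_{Kora} − 2q_{Pike} = 0 ⇒ q_{Kora} = 7.5 − (1/3)q_{Pike}.
The reaction-function slope is −1/3, so a 9-unit rise in q_{Pike} moves q_{Kora} by −1/3 × 9 = −3. Kora's best response falls — the actions are strategic substitutes.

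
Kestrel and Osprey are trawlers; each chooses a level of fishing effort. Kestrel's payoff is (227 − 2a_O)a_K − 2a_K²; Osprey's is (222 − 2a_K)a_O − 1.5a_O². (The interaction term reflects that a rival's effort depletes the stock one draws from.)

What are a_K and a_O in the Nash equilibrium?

Expanding Kestrel's payoff: 227a_K − 2a_Oa_K − 2a_K².
∂π/∂a_K = 227 − 2a_O − 4a_K = 0, so a_K = 56.75 − 0.5a_O.
Likewise for Osprey: a_O = 74 − (2/3)a_K.
Solving the two reaction functions simultaneously: (1 − (−0.5)(−2/3))a_K = 56.75 − 0.5·74, so (2/3)a_K = 19.75 and a_K = 29.625.
Then a_O = 74 − (2/3)·29.625 = 54.25.

29.625, 54.25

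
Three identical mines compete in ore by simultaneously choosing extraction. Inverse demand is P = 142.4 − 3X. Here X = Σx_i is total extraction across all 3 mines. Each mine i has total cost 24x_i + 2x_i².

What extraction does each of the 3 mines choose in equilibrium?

A representative mine's profit is π_i = x_i(142.4 − 3X) − 24x_i − 2x_i², with X = x_i + Σ_{j≠i} x_j.
First-order condition: 118.4 − 10x_i − 3Σ_{j≠i} x_j = 0.
With identical mines, set every x_j = x: then 118.4 − 10x − 6x = 0, i.e. x = 118.4/16 = 7.4.

7.4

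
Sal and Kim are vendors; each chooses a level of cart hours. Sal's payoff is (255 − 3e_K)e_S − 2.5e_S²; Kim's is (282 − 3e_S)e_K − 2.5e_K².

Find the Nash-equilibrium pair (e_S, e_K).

26.8125, 40.3125

Expanding Sal's payoff: 255e_S − 3e_Ke_S − 2.5e_S².
∂π/∂e_S = 255 − 3e_K − 5e_S = 0, so e_S = 51 − 0.6e_K.
Likewise for Kim: e_K = 56.4 − 0.6e_S.
Substituting the second reaction function into the first: e_S = 51 − 0.6(56.4 − 0.6e_S), which gives 0.64e_S = 17.16 ⇒ e_S = 26.8125.
Then e_K = 56.4 − 0.6·26.8125 = 40.3125.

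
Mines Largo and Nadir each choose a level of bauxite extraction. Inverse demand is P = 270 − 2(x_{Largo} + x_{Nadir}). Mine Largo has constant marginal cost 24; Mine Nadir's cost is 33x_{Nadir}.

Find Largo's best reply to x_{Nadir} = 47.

Mine Largo's profit: π = x_{Largo}(270 − 2(x_{Largo} + x_{Nadir})) − 24x_{Largo}.
∂π/∂x_{Largo} = 246 − 4x_{Largo} − 2x_{Nadir} = 0, so x_{Largo} = 61.5 − 0.5x_{Nadir}.
At x_{Nadir} = 47: x_{Largo} = 61.5 − 0.5·47 = 38.

38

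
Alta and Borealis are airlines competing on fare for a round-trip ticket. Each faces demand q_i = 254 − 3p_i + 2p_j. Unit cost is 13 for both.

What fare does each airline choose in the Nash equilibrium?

Alta's profit: π = (p_{Alta} − 13)(254 − 3p_{Alta} + 2p_{Borealis}).
∂π/∂p_{Alta} = 293 − 6p_{Alta} + 2p_{Borealis} = 0 ⇒ p_{Alta} = 293/6 + (1/3)p_{Borealis}.
The game is symmetric, so in equilibrium p_{Borealis} = p_{Alta}: the reaction function gives (2/3)p_{Alta} = 293/6, hence p_{Alta} = 73.25.

73.25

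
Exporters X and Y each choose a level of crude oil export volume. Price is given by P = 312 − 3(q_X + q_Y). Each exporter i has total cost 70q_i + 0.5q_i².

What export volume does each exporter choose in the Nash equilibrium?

24.2

Exporter X's profit: π = q_X(312 − 3(q_X + q_Y)) − 70q_X − 0.5q_X².
∂π/∂q_X = 242 − 7q_X − 3q_Y = 0, so q_X = 242/7 − (3/7)q_Y.
The game is symmetric, so in equilibrium q_Y = q_X: the reaction function gives (10/7)q_X = 242/7, hence q_X = 24.2.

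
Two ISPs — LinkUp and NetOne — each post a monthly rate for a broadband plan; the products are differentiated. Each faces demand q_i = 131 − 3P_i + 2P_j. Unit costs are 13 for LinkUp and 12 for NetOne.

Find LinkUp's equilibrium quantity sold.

87.9375

LinkUp's profit: π = (P_{LinkUp} − 13)(131 − 3P_{LinkUp} + 2P_{NetOne}).
∂π/∂P_{LinkUp} = 170 − 6P_{LinkUp} + 2P_{NetOne} = 0 ⇒ P_{LinkUp} = 85/3 + (1/3)P_{NetOne}.
Similarly P_{NetOne} = 167/6 + (1/3)P_{LinkUp}.
Plugging P_{NetOne} into LinkUp's best response: P_{LinkUp} = 85/3 + (1/3)(167/6 + (1/3)P_{LinkUp}) ⇒ (8/9)P_{LinkUp} = 677/18, so P_{LinkUp} = 42.3125.
Then P_{NetOne} = 167/6 + (1/3)·42.3125 = 41.9375.
q_{LinkUp} = 131 − 3·42.3125 + 2·41.9375 = 87.9375.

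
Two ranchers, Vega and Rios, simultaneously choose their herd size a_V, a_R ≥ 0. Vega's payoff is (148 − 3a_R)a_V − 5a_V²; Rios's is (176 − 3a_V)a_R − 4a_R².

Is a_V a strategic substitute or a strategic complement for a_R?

Expanding Vega's payoff: 148a_V − 3a_Ra_V − 5a_V².
∂π/∂a_V = 148 − 3a_R − 10a_V = 0, so a_V = 14.8 − 0.3a_R.
The best-response slope da_V/da_R = −0.3 < 0: the reaction function is downward-sloping, so the choices are strategic substitutes.

strategic substitutes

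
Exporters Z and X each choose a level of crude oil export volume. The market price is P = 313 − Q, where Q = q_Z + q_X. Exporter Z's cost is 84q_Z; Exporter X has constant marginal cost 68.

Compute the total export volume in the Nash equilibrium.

Exporter Z's profit: π = q_Z(313 − (q_Z + q_X)) − 84q_Z.
∂π/∂q_Z = 229 − 2q_Z − q_X = 0, so q_Z = 114.5 − 0.5q_X.
By the same steps for X: q_X = 122.5 − 0.5q_Z.
Plugging q_X into Z's best response: q_Z = 114.5 − 0.5(122.5 − 0.5q_Z) ⇒ 0.75q_Z = 53.25, so q_Z = 71.
Then q_X = 122.5 − 0.5·71 = 87.
Total export volume: 71 + 87 = 158.

158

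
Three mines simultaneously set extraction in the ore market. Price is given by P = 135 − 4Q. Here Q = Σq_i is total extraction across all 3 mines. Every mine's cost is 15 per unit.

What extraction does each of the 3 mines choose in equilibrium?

A representative mine's profit is π_i = q_i(135 − 4Q) − 15q_i, with Q = q_i + Σ_{j≠i} q_j.
First-order condition: 120 − 8q_i − 4Σ_{j≠i} q_j = 0.
With identical mines, set every q_j = q: then 120 − 8q − 8q = 0, i.e. q = 120/16 = 7.5.

7.5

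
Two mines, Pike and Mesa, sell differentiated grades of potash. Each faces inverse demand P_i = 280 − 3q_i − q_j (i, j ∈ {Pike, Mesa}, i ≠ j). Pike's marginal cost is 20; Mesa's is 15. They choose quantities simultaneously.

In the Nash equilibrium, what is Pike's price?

Mine Pike's profit: π = q_{Pike}(280 − 3q_{Pike} − q_{Mesa}) − 20q_{Pike}.
∂π/∂q_{Pike} = 260 − 6q_{Pike} − q_{Mesa} = 0 ⇒ q_{Pike} = 130/3 − (1/6)q_{Mesa}.
Similarly q_{Mesa} = 265/6 − (1/6)q_{Pike}.
Plugging q_{Mesa} into Pike's best response: q_{Pike} = 130/3 − (1/6)(265/6 − (1/6)q_{Pike}) ⇒ (35/36)q_{Pike} = 1295/36, so q_{Pike} = 37.
Then q_{Mesa} = 265/6 − (1/6)·37 = 38.
P_{Pike} = 280 − 3·37 − 38 = 131.

131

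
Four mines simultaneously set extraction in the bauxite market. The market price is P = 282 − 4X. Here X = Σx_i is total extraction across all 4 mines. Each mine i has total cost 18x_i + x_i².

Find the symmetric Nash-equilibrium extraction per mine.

12

A representative mine's profit is π_i = x_i(282 − 4X) − 18x_i − x_i², with X = x_i + Σ_{j≠i} x_j.
First-order condition: 264 − 10x_i − 4Σ_{j≠i} x_j = 0.
In a symmetric equilibrium every mine chooses the same x, so Σ_{j≠i} x_j = 3x. The condition becomes 264 − 22x = 0, giving x = 264/22 = 12.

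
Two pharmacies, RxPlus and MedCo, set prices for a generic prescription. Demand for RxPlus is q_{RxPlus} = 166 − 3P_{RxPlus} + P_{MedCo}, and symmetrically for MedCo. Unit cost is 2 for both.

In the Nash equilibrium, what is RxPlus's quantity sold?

RxPlus's profit: π = (P_{RxPlus} − 2)(166 − 3P_{RxPlus} + P_{MedCo}).
∂π/∂P_{RxPlus} = 172 − 6P_{RxPlus} + P_{MedCo} = 0 ⇒ P_{RxPlus} = 86/3 + (1/6)P_{MedCo}.
Setting P_{RxPlus} = P_{MedCo} in the reaction function: P_{RxPlus} = 86/3 + (1/6)P_{RxPlus}, so P_{RxPlus} = (86/3) / (5/6) = 34.4.
q_{RxPlus} = 166 − 3·34.4 + 34.4 = 97.2.

97.2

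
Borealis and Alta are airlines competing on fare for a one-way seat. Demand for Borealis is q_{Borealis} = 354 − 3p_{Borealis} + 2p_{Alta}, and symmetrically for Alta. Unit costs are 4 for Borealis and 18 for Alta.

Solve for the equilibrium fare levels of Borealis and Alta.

94.125, 99.375

Borealis's profit: π = (p_{Borealis} − 4)(354 − 3p_{Borealis} + 2p_{Alta}).
∂π/∂p_{Borealis} = 366 − 6p_{Borealis} + 2p_{Alta} = 0 ⇒ p_{Borealis} = 61 + (1/3)p_{Alta}.
Similarly p_{Alta} = 68 + (1/3)p_{Borealis}.
Solving the two reaction functions simultaneously: (1 − (1/3)(1/3))p_{Borealis} = 61 + (1/3)·68, so (8/9)p_{Borealis} = 251/3 and p_{Borealis} = 94.125.
Then p_{Alta} = 68 + (1/3)·94.125 = 99.375.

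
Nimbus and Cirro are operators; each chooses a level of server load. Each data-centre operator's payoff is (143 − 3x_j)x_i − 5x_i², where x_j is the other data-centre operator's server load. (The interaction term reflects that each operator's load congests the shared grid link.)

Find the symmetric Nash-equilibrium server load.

Nimbus's payoff is (143 − 3x_C)x_N − 5x_N².
∂π/∂x_N = 143 − 3x_C − 10x_N = 0, so x_N = 14.3 − 0.3x_C.
The game is symmetric, so in equilibrium x_C = x_N: the reaction function gives 1.3x_N = 14.3, hence x_N = 11.

11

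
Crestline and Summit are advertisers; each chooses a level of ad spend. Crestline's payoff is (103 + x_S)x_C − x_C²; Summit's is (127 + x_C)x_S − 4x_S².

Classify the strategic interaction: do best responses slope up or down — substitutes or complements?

strategic complements

Expanding Crestline's payoff: 103x_C + x_Sx_C − x_C².
∂π/∂x_C = 103 + x_S − 2x_C = 0, so x_C = 51.5 + 0.5x_S.
The best-response slope dx_C/dx_S = 0.5 > 0: the reaction function is upward-sloping, so the choices are strategic complements.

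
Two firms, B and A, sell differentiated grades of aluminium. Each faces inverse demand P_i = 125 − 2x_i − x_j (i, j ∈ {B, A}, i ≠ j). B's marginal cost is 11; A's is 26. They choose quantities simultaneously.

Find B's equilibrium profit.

1132.88

Firm B's profit: π = x_B(125 − 2x_B − x_A) − 11x_B.
∂π/∂x_B = 114 − 4x_B − x_A = 0 ⇒ x_B = 28.5 − 0.25x_A.
Similarly x_A = 24.75 − 0.25x_B.
Substituting the second reaction function into the first: x_B = 28.5 − 0.25(24.75 − 0.25x_B), which gives 0.9375x_B = 22.3125 ⇒ x_B = 23.8.
Then x_A = 24.75 − 0.25·23.8 = 18.8.
P_B = 125 − 2·23.8 − 18.8 = 58.6.
Profit = (58.6 − 11)·23.8 = 1132.88.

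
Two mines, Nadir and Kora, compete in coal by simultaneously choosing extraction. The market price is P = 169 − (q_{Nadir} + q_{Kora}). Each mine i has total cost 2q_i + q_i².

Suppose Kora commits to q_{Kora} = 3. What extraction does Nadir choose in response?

Mine Nadir's profit: π = q_{Nadir}(169 − (q_{Nadir} + q_{Kora})) − 2q_{Nadir} − q_{Nadir}².
∂π/∂q_{Nadir} = 167 − 4q_{Nadir} − q_{Kora} = 0, so q_{Nadir} = 41.75 − 0.25q_{Kora}.
At q_{Kora} = 3: q_{Nadir} = 41.75 − 0.25·3 = 41.

41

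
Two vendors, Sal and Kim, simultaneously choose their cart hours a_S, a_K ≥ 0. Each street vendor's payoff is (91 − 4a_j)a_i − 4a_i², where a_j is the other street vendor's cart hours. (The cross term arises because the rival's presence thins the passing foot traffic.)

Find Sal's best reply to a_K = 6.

8.375

Sal's payoff is (91 − 4a_K)a_S − 4a_S².
∂π/∂a_S = 91 − 4a_K − 8a_S = 0, so a_S = 11.375 − 0.5a_K.
At a_K = 6: a_S = 11.375 − 0.5·6 = 8.375.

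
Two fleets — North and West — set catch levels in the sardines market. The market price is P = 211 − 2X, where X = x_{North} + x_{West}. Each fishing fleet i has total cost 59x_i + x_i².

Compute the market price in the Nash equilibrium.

Fishing fleet North's profit: π = x_{North}(211 − 2(x_{North} + x_{West})) − 59x_{North} − x_{North}².
∂π/∂x_{North} = 152 − 6x_{North} − 2x_{West} = 0, so x_{North} = 76/3 − (1/3)x_{West}.
The game is symmetric, so in equilibrium x_{West} = x_{North}: the reaction function gives (4/3)x_{North} = 76/3, hence x_{North} = 19.
Equilibrium price: P = 211 − 2·38 = 135.

135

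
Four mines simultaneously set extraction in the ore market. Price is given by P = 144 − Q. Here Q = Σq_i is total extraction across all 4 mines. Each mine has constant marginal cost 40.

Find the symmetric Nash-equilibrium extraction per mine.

A representative mine's profit is π_i = q_i(144 − Q) − 40q_i, with Q = q_i + Σ_{j≠i} q_j.
First-order condition: 104 − 2q_i − Σ_{j≠i} q_j = 0.
With identical mines, set every q_j = q: then 104 − 2q − 3q = 0, i.e. q = 104/5 = 20.8.

20.8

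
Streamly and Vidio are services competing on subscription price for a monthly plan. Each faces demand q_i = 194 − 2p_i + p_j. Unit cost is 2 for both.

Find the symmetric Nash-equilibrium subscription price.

Streamly's profit: π = (p_{Streamly} − 2)(194 − 2p_{Streamly} + p_{Vidio}).
∂π/∂p_{Streamly} = 198 − 4p_{Streamly} + p_{Vidio} = 0 ⇒ p_{Streamly} = 49.5 + 0.25p_{Vidio}.
The game is symmetric, so in equilibrium p_{Vidio} = p_{Streamly}: the reaction function gives 0.75p_{Streamly} = 49.5, hence p_{Streamly} = 66.

66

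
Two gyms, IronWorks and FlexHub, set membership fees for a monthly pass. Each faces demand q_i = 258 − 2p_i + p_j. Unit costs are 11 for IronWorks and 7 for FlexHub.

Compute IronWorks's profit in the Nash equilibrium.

13382.48

IronWorks's profit: π = (p_{IronWorks} − 11)(258 − 2p_{IronWorks} + p_{FlexHub}).
∂π/∂p_{IronWorks} = 280 − 4p_{IronWorks} + p_{FlexHub} = 0 ⇒ p_{IronWorks} = 70 + 0.25p_{FlexHub}.
Similarly p_{FlexHub} = 68 + 0.25p_{IronWorks}.
Substituting the second reaction function into the first: p_{IronWorks} = 70 + 0.25(68 + 0.25p_{IronWorks}), which gives 0.9375p_{IronWorks} = 87 ⇒ p_{IronWorks} = 92.8.
Then p_{FlexHub} = 68 + 0.25·92.8 = 91.2.
q_{IronWorks} = 258 − 2·92.8 + 91.2 = 163.6.
Profit = (92.8 − 11)·163.6 = 13382.48.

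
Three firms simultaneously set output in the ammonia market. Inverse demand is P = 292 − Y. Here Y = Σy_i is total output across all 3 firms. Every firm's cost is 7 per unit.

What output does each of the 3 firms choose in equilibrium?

71.25

A representative firm's profit is π_i = y_i(292 − Y) − 7y_i, with Y = y_i + Σ_{j≠i} y_j.
First-order condition: 285 − 2y_i − Σ_{j≠i} y_j = 0.
With identical firms, set every y_j = y: then 285 − 2y − 2y = 0, i.e. y = 285/4 = 71.25.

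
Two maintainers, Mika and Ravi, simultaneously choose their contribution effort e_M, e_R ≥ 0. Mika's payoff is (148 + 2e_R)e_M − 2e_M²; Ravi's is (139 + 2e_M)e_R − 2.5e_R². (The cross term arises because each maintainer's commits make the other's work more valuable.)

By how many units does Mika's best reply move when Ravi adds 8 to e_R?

Expanding Mika's payoff: 148e_M + 2e_Re_M − 2e_M².
∂π/∂e_M = 148 + 2e_R − 4e_M = 0, so e_M = 37 + 0.5e_R.
The reaction-function slope is 0.5, so an 8-unit rise in e_R moves e_M by 0.5 × 8 = 4. Mika's best response rises — the actions are strategic complements.

4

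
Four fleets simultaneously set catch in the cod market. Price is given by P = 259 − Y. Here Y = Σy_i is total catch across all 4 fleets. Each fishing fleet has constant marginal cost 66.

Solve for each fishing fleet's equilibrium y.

A representative fishing fleet's profit is π_i = y_i(259 − Y) − 66y_i, with Y = y_i + Σ_{j≠i} y_j.
First-order condition: 193 − 2y_i − Σ_{j≠i} y_j = 0.
Imposing symmetry (y_j = y for all j) turns Σ_{j≠i} y_j into 3y, so 193 = 5y and y = 38.6.

38.6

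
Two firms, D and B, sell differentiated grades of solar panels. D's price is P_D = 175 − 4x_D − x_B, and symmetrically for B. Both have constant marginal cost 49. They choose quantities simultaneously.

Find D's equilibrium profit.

784

Firm D's profit: π = x_D(175 − 4x_D − x_B) − 49x_D.
∂π/∂x_D = 126 − 8x_D − x_B = 0 ⇒ x_D = 15.75 − 0.125x_B.
The game is symmetric, so in equilibrium x_B = x_D: the reaction function gives 1.125x_D = 15.75, hence x_D = 14.
P_D = 175 − 4·14 − 14 = 105.
Profit = (105 − 49)·14 = 784.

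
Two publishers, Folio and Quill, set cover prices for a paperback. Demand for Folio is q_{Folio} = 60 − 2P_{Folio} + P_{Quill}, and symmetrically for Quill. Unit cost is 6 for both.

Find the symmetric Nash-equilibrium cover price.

Folio's profit: π = (P_{Folio} − 6)(60 − 2P_{Folio} + P_{Quill}).
∂π/∂P_{Folio} = 72 − 4P_{Folio} + P_{Quill} = 0 ⇒ P_{Folio} = 18 + 0.25P_{Quill}.
The game is symmetric, so in equilibrium P_{Quill} = P_{Folio}: the reaction function gives 0.75P_{Folio} = 18, hence P_{Folio} = 24.

24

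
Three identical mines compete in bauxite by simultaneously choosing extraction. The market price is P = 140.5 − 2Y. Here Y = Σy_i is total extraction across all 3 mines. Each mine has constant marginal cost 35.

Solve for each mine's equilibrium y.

A representative mine's profit is π_i = y_i(140.5 − 2Y) − 35y_i, with Y = y_i + Σ_{j≠i} y_j.
First-order condition: 105.5 − 4y_i − 2Σ_{j≠i} y_j = 0.
In a symmetric equilibrium every mine chooses the same y, so Σ_{j≠i} y_j = 2y. The condition becomes 105.5 − 8y = 0, giving y = 105.5/8 = 13.1875.

13.1875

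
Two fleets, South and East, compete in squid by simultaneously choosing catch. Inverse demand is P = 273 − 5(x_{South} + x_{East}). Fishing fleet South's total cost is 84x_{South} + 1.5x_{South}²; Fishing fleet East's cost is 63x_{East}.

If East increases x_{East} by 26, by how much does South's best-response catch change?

-10

Fishing fleet South's profit: π = x_{South}(273 − 5(x_{South} + x_{East})) − 84x_{South} − 1.5x_{South}².
∂π/∂x_{South} = 189 − 13x_{South} − 5x_{East} = 0, so x_{South} = 189/13 − (5/13)x_{East}.
The reaction-function slope is −5/13, so a 26-unit rise in x_{East} moves x_{South} by −5/13 × 26 = −10. South's best response falls — the actions are strategic substitutes.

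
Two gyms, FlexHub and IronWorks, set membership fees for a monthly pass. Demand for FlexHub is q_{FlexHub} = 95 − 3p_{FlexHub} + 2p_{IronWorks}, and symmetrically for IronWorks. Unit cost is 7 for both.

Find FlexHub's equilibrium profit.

FlexHub's profit: π = (p_{FlexHub} − 7)(95 − 3p_{FlexHub} + 2p_{IronWorks}).
∂π/∂p_{FlexHub} = 116 − 6p_{FlexHub} + 2p_{IronWorks} = 0 ⇒ p_{FlexHub} = 58/3 + (1/3)p_{IronWorks}.
By symmetry p_{IronWorks} = p_{FlexHub}; substituting into the reaction function, (2/3)p_{FlexHub} = 58/3 and p_{FlexHub} = 29.
q_{FlexHub} = 95 − 3·29 + 2·29 = 66.
Profit = (29 − 7)·66 = 1452.

1452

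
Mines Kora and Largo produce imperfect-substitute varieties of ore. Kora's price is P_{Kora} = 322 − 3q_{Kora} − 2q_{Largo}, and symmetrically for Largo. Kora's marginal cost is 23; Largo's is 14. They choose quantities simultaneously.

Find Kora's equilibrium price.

Mine Kora's profit: π = q_{Kora}(322 − 3q_{Kora} − 2q_{Largo}) − 23q_{Kora}.
∂π/∂q_{Kora} = 299 − 6q_{Kora} − 2q_{Largo} = 0 ⇒ q_{Kora} = 299/6 − (1/3)q_{Largo}.
Similarly q_{Largo} = 154/3 − (1/3)q_{Kora}.
Substituting the second reaction function into the first: q_{Kora} = 299/6 − (1/3)(154/3 − (1/3)q_{Kora}), which gives (8/9)q_{Kora} = 589/18 ⇒ q_{Kora} = 36.8125.
Then q_{Largo} = 154/3 − (1/3)·36.8125 = 39.0625.
P_{Kora} = 322 − 3·36.8125 − 2·39.0625 = 133.4375.

133.4375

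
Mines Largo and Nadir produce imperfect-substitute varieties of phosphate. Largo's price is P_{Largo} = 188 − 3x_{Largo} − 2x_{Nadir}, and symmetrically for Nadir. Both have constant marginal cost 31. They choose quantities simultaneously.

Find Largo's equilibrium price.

Mine Largo's profit: π = x_{Largo}(188 − 3x_{Largo} − 2x_{Nadir}) − 31x_{Largo}.
∂π/∂x_{Largo} = 157 − 6x_{Largo} − 2x_{Nadir} = 0 ⇒ x_{Largo} = 157/6 − (1/3)x_{Nadir}.
The game is symmetric, so in equilibrium x_{Nadir} = x_{Largo}: the reaction function gives (4/3)x_{Largo} = 157/6, hence x_{Largo} = 19.625.
P_{Largo} = 188 − 3·19.625 − 2·19.625 = 89.875.

89.875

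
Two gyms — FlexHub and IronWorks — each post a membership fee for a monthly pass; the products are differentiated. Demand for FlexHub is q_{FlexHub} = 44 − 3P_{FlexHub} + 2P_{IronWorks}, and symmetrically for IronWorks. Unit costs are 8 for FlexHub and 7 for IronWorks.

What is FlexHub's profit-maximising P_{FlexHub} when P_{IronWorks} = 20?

FlexHub's profit: π = (P_{FlexHub} − 8)(44 − 3P_{FlexHub} + 2P_{IronWorks}).
∂π/∂P_{FlexHub} = 68 − 6P_{FlexHub} + 2P_{IronWorks} = 0 ⇒ P_{FlexHub} = 34/3 + (1/3)P_{IronWorks}.
At P_{IronWorks} = 20: P_{FlexHub} = 34/3 + (1/3)·20 = 18.

18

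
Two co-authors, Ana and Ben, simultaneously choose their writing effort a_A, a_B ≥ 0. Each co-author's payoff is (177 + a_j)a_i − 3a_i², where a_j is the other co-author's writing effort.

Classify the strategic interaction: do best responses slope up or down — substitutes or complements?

strategic complements

Ana's payoff is (177 + a_B)a_A − 3a_A².
∂π/∂a_A = 177 + a_B − 6a_A = 0, so a_A = 29.5 + (1/6)a_B.
The best-response slope da_A/da_B = 1/6 > 0: the reaction function is upward-sloping, so the choices are strategic complements.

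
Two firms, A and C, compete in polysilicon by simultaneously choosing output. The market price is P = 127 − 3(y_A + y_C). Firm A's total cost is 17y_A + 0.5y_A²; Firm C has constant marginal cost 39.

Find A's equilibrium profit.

504

Firm A's profit: π = y_A(127 − 3(y_A + y_C)) − 17y_A − 0.5y_A².
∂π/∂y_A = 110 − 7y_A − 3y_C = 0, so y_A = 110/7 − (3/7)y_C.
For C: ∂π/∂y_C = 88 − 6y_C − 3y_A = 0 ⇒ y_C = 44/3 − 0.5y_A.
Solving the two reaction functions simultaneously: (1 − (−3/7)(−0.5))y_A = 110/7 − (3/7)·(44/3), so (11/14)y_A = 66/7 and y_A = 12.
Then y_C = 44/3 − 0.5·12 = 26/3.
Price P = 127 − 3·(62/3) = 65.
A's profit: (65 − 17)·12 − 0.5(12)² = 504.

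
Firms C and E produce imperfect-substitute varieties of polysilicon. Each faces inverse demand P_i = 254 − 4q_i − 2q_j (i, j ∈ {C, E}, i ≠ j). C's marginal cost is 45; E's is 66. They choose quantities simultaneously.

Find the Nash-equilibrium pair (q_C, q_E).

Firm C's profit: π = q_C(254 − 4q_C − 2q_E) − 45q_C.
∂π/∂q_C = 209 − 8q_C − 2q_E = 0 ⇒ q_C = 26.125 − 0.25q_E.
Similarly q_E = 23.5 − 0.25q_C.
Substituting the second reaction function into the first: q_C = 26.125 − 0.25(23.5 − 0.25q_C), which gives 0.9375q_C = 20.25 ⇒ q_C = 21.6.
Then q_E = 23.5 − 0.25·21.6 = 18.1.

21.6, 18.1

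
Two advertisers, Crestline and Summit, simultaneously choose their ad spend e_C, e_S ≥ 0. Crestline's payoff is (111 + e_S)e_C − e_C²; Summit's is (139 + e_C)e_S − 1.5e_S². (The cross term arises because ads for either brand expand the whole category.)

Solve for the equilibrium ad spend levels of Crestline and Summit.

Expanding Crestline's payoff: 111e_C + e_Se_C − e_C².
∂π/∂e_C = 111 + e_S − 2e_C = 0, so e_C = 55.5 + 0.5e_S.
Likewise for Summit: e_S = 139/3 + (1/3)e_C.
Plugging e_S into Crestline's best response: e_C = 55.5 + 0.5(139/3 + (1/3)e_C) ⇒ (5/6)e_C = 236/3, so e_C = 94.4.
Then e_S = 139/3 + (1/3)·94.4 = 77.8.

94.4, 77.8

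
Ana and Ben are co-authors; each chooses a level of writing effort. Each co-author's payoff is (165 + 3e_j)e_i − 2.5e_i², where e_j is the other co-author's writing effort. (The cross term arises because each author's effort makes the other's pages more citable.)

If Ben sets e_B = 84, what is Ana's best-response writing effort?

83.4

Ana's payoff is (165 + 3e_B)e_A − 2.5e_A².
∂π/∂e_A = 165 + 3e_B − 5e_A = 0, so e_A = 33 + 0.6e_B.
At e_B = 84: e_A = 33 + 0.6·84 = 83.4.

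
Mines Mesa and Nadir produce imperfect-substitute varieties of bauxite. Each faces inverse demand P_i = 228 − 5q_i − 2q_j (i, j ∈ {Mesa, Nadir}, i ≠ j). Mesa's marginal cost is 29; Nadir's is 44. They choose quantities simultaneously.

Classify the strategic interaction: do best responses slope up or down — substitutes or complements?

Mine Mesa's profit: π = q_{Mesa}(228 − 5q_{Mesa} − 2q_{Nadir}) − 29q_{Mesa}.
∂π/∂q_{Mesa} = 199 − 10q_{Mesa} − 2q_{Nadir} = 0 ⇒ q_{Mesa} = 19.9 − 0.2q_{Nadir}.
The best-response slope dq_{Mesa}/dq_{Nadir} = −0.2 < 0: the reaction function is downward-sloping, so the choices are strategic substitutes.

strategic substitutes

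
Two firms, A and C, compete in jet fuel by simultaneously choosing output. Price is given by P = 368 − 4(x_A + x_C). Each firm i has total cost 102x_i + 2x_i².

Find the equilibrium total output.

Firm A's profit: π = x_A(368 − 4(x_A + x_C)) − 102x_A − 2x_A².
∂π/∂x_A = 266 − 12x_A − 4x_C = 0, so x_A = 133/6 − (1/3)x_C.
The game is symmetric, so in equilibrium x_C = x_A: the reaction function gives (4/3)x_A = 133/6, hence x_A = 16.625.
Total output: 16.625 + 16.625 = 33.25.

33.25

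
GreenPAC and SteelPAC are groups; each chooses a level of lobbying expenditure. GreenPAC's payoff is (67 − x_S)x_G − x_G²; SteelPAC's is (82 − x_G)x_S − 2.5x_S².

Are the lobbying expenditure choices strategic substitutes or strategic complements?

Expanding GreenPAC's payoff: 67x_G − x_Sx_G − x_G².
∂π/∂x_G = 67 − x_S − 2x_G = 0, so x_G = 33.5 − 0.5x_S.
The best-response slope dx_G/dx_S = −0.5 < 0: the reaction function is downward-sloping, so the choices are strategic substitutes.

strategic substitutes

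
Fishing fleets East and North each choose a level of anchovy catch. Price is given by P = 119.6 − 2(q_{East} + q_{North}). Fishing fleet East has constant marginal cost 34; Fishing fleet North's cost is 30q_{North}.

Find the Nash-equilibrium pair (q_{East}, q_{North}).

13.6, 15.6

Fishing fleet East's profit: π = q_{East}(119.6 − 2(q_{East} + q_{North})) − 34q_{East}.
∂π/∂q_{East} = 85.6 − 4q_{East} − 2q_{North} = 0, so q_{East} = 21.4 − 0.5q_{North}.
By the same steps for North: q_{North} = 22.4 − 0.5q_{East}.
Solving the two reaction functions simultaneously: (1 − (−0.5)(−0.5))q_{East} = 21.4 − 0.5·22.4, so 0.75q_{East} = 10.2 and q_{East} = 13.6.
Then q_{North} = 22.4 − 0.5·13.6 = 15.6.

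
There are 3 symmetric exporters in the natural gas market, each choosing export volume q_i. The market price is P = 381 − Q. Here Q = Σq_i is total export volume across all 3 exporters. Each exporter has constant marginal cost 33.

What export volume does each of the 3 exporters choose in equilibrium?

A representative exporter's profit is π_i = q_i(381 − Q) − 33q_i, with Q = q_i + Σ_{j≠i} q_j.
First-order condition: 348 − 2q_i − Σ_{j≠i} q_j = 0.
With identical exporters, set every q_j = q: then 348 − 2q − 2q = 0, i.e. q = 348/4 = 87.

87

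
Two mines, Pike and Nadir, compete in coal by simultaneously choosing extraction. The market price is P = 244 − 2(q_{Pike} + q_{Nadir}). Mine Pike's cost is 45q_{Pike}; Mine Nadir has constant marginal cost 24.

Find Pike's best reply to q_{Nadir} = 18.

Mine Pike's profit: π = q_{Pike}(244 − 2(q_{Pike} + q_{Nadir})) − 45q_{Pike}.
∂π/∂q_{Pike} = 199 − 4q_{Pike} − 2q_{Nadir} = 0, so q_{Pike} = 49.75 − 0.5q_{Nadir}.
At q_{Nadir} = 18: q_{Pike} = 49.75 − 0.5·18 = 40.75.

40.75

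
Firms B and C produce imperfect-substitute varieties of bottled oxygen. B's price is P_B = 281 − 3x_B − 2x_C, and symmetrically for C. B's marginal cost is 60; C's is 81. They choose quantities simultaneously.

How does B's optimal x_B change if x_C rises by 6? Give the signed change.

-2

Firm B's profit: π = x_B(281 − 3x_B − 2x_C) − 60x_B.
∂π/∂x_B = 221 − 6x_B − 2x_C = 0 ⇒ x_B = 221/6 − (1/3)x_C.
The reaction-function slope is −1/3, so a 6-unit rise in x_C moves x_B by −1/3 × 6 = −2. B's best response falls — the actions are strategic substitutes.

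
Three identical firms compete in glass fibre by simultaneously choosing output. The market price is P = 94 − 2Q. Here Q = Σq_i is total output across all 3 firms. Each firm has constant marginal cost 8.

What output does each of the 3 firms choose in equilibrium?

A representative firm's profit is π_i = q_i(94 − 2Q) − 8q_i, with Q = q_i + Σ_{j≠i} q_j.
First-order condition: 86 − 4q_i − 2Σ_{j≠i} q_j = 0.
In a symmetric equilibrium every firm chooses the same q, so Σ_{j≠i} q_j = 2q. The condition becomes 86 − 8q = 0, giving q = 86/8 = 10.75.

10.75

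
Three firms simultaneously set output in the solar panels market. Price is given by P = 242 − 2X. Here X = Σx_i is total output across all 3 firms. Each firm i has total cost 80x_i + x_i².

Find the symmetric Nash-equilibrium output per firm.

A representative firm's profit is π_i = x_i(242 − 2X) − 80x_i − x_i², with X = x_i + Σ_{j≠i} x_j.
First-order condition: 162 − 6x_i − 2Σ_{j≠i} x_j = 0.
Imposing symmetry (x_j = x for all j) turns Σ_{j≠i} x_j into 2x, so 162 = 10x and x = 16.2.

16.2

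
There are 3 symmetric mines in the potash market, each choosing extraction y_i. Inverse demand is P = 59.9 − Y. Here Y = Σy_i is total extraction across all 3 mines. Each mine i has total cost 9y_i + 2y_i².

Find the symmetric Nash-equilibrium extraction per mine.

6.3625

A representative mine's profit is π_i = y_i(59.9 − Y) − 9y_i − 2y_i², with Y = y_i + Σ_{j≠i} y_j.
First-order condition: 50.9 − 6y_i − Σ_{j≠i} y_j = 0.
Imposing symmetry (y_j = y for all j) turns Σ_{j≠i} y_j into 2y, so 50.9 = 8y and y = 6.3625.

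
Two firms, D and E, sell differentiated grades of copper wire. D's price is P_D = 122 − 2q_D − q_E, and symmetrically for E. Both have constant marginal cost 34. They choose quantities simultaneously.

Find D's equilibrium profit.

Firm D's profit: π = q_D(122 − 2q_D − q_E) − 34q_D.
∂π/∂q_D = 88 − 4q_D − q_E = 0 ⇒ q_D = 22 − 0.25q_E.
Setting q_D = q_E in the reaction function: q_D = 22 − 0.25q_D, so q_D = 22 / 1.25 = 17.6.
P_D = 122 − 2·17.6 − 17.6 = 69.2.
Profit = (69.2 − 34)·17.6 = 619.52.

619.52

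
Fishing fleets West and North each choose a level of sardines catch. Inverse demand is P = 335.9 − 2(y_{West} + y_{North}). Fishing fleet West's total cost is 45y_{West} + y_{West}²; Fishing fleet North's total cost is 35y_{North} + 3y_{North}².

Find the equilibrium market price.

Fishing fleet West's profit: π = y_{West}(335.9 − 2(y_{West} + y_{North})) − 45y_{West} − y_{West}².
∂π/∂y_{West} = 290.9 − 6y_{West} − 2y_{North} = 0, so y_{West} = 2909/60 − (1/3)y_{North}.
For North: ∂π/∂y_{North} = 300.9 − 10y_{North} − 2y_{West} = 0 ⇒ y_{North} = 30.09 − 0.2y_{West}.
Solving the two reaction functions simultaneously: (1 − (−1/3)(−0.2))y_{West} = 2909/60 − (1/3)·30.09, so (14/15)y_{West} = 2884/75 and y_{West} = 41.2.
Then y_{North} = 30.09 − 0.2·41.2 = 21.85.
Equilibrium price: P = 335.9 − 2·63.05 = 209.8.

209.8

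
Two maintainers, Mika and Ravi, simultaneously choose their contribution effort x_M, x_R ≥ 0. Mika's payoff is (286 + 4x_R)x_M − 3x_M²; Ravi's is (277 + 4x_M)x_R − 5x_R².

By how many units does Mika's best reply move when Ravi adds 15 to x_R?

Expanding Mika's payoff: 286x_M + 4x_Rx_M − 3x_M².
∂π/∂x_M = 286 + 4x_R − 6x_M = 0, so x_M = 143/3 + (2/3)x_R.
The reaction-function slope is 2/3, so a 15-unit rise in x_R moves x_M by 2/3 × 15 = 10. Mika's best response rises — the actions are strategic complements.

10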